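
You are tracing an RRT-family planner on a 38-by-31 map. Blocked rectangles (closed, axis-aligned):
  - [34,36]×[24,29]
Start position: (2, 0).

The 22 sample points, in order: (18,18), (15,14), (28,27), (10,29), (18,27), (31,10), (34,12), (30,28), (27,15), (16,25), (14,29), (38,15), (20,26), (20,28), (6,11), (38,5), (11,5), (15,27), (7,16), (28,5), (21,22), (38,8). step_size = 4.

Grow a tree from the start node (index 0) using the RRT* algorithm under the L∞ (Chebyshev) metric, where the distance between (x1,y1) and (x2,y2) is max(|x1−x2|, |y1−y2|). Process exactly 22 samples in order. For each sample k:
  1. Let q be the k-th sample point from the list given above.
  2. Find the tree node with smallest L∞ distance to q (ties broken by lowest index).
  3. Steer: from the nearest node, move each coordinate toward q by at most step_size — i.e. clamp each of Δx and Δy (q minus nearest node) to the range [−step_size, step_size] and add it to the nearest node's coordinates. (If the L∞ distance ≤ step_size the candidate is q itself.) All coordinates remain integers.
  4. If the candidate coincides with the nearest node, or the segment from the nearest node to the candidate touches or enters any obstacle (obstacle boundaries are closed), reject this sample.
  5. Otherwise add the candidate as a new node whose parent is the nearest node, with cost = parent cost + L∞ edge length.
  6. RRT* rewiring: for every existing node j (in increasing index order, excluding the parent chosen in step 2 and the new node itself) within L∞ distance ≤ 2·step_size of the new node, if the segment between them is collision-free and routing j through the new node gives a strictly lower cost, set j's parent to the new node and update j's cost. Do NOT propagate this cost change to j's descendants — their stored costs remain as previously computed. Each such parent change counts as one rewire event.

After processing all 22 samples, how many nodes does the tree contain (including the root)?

1. q=(18,18) nearest=0 d=18 new=(6,4) → add node 1 parent=0 cost=4
2. q=(15,14) nearest=1 d=10 new=(10,8) → add node 2 parent=1 cost=8
3. q=(28,27) nearest=2 d=19 new=(14,12) → add node 3 parent=2 cost=12
4. q=(10,29) nearest=3 d=17 new=(10,16) → add node 4 parent=3 cost=16
5. q=(18,27) nearest=4 d=11 new=(14,20) → add node 5 parent=4 cost=20
6. q=(31,10) nearest=3 d=17 new=(18,10) → add node 6 parent=3 cost=16
7. q=(34,12) nearest=6 d=16 new=(22,12) → add node 7 parent=6 cost=20
8. q=(30,28) nearest=3 d=16 new=(18,16) → add node 8 parent=3 cost=16
9. q=(27,15) nearest=7 d=5 new=(26,15) → add node 9 parent=7 cost=24
10. q=(16,25) nearest=5 d=5 new=(16,24) → add node 10 parent=5 cost=24
11. q=(14,29) nearest=10 d=5 new=(14,28) → add node 11 parent=10 cost=28
12. q=(38,15) nearest=9 d=12 new=(30,15) → add node 12 parent=9 cost=28
13. q=(20,26) nearest=10 d=4 new=(20,26) → add node 13 parent=10 cost=28
14. q=(20,28) nearest=13 d=2 new=(20,28) → add node 14 parent=13 cost=30
15. q=(6,11) nearest=2 d=4 new=(6,11) → add node 15 parent=2 cost=12
16. q=(38,5) nearest=12 d=10 new=(34,11) → add node 16 parent=12 cost=32
17. q=(11,5) nearest=2 d=3 new=(11,5) → add node 17 parent=2 cost=11
18. q=(15,27) nearest=11 d=1 new=(15,27) → add node 18 parent=11 cost=29
19. q=(7,16) nearest=4 d=3 new=(7,16) → add node 19 parent=4 cost=19
20. q=(28,5) nearest=16 d=6 new=(30,7) → add node 20 parent=16 cost=36
21. q=(21,22) nearest=13 d=4 new=(21,22) → add node 21 parent=13 cost=32
22. q=(38,8) nearest=16 d=4 new=(38,8) → add node 22 parent=16 cost=36

Node count: 23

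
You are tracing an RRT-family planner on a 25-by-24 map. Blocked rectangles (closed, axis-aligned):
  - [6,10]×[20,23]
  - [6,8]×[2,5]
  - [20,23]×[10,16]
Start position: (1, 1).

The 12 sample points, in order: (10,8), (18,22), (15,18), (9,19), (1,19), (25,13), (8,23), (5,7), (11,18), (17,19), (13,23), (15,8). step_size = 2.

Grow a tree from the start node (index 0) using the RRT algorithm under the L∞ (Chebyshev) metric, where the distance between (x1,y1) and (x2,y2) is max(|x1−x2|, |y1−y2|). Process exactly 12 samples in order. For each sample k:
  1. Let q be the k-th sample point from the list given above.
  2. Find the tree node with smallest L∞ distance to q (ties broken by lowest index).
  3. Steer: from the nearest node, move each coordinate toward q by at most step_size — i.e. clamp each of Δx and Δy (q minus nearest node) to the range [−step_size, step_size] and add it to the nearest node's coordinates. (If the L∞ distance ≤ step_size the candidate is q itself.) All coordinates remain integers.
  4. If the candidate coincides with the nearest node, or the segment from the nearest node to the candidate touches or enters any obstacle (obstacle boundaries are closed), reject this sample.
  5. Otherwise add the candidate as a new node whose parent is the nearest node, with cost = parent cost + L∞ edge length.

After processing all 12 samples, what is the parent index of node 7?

1. q=(10,8) nearest=0 d=9 new=(3,3) → add node 1 parent=0 cost=2
2. q=(18,22) nearest=1 d=19 new=(5,5) → add node 2 parent=1 cost=4
3. q=(15,18) nearest=2 d=13 new=(7,7) → add node 3 parent=2 cost=6
4. q=(9,19) nearest=3 d=12 new=(9,9) → add node 4 parent=3 cost=8
5. q=(1,19) nearest=4 d=10 new=(7,11) → add node 5 parent=4 cost=10
6. q=(25,13) nearest=4 d=16 new=(11,11) → add node 6 parent=4 cost=10
7. q=(8,23) nearest=5 d=12 new=(8,13) → add node 7 parent=5 cost=12
8. q=(5,7) nearest=2 d=2 new=(5,7) → add node 8 parent=2 cost=6
9. q=(11,18) nearest=7 d=5 new=(10,15) → add node 9 parent=7 cost=14
10. q=(17,19) nearest=9 d=7 new=(12,17) → add node 10 parent=9 cost=16
11. q=(13,23) nearest=10 d=6 new=(13,19) → add node 11 parent=10 cost=18
12. q=(15,8) nearest=6 d=4 new=(13,9) → add node 12 parent=6 cost=12

Parent of node 7: 5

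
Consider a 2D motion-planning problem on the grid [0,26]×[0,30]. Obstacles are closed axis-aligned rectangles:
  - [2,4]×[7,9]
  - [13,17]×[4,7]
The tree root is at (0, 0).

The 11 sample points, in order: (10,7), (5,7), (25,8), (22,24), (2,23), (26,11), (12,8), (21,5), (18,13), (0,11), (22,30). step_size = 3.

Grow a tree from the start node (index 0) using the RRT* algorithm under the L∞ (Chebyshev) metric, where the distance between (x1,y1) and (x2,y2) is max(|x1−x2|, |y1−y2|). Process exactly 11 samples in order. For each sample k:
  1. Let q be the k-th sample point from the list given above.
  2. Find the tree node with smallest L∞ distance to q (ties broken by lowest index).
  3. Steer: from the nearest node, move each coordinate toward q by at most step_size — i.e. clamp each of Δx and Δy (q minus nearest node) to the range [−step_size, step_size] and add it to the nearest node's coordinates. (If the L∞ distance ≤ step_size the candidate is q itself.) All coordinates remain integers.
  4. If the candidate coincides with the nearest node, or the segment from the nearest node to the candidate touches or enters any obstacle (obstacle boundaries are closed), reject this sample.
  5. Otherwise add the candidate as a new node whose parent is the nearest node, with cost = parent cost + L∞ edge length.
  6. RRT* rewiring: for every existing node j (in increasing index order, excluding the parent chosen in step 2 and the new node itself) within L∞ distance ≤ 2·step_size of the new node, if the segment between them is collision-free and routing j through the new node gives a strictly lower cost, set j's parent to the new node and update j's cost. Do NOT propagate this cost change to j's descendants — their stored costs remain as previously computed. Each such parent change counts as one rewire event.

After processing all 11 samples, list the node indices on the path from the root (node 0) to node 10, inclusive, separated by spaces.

1. q=(10,7) nearest=0 d=10 new=(3,3) → add node 1 parent=0 cost=3
2. q=(5,7) nearest=1 d=4 new=(5,6) → add node 2 parent=1 cost=6
3. q=(25,8) nearest=2 d=20 new=(8,8) → add node 3 parent=2 cost=9
4. q=(22,24) nearest=3 d=16 new=(11,11) → add node 4 parent=3 cost=12
5. q=(2,23) nearest=4 d=12 new=(8,14) → add node 5 parent=4 cost=15
6. q=(26,11) nearest=4 d=15 new=(14,11) → add node 6 parent=4 cost=15
7. q=(12,8) nearest=4 d=3 new=(12,8) → add node 7 parent=4 cost=15
8. q=(21,5) nearest=6 d=7 new=(17,8) → add node 8 parent=6 cost=18
9. q=(18,13) nearest=6 d=4 new=(17,13) → add node 9 parent=6 cost=18
10. q=(0,11) nearest=2 d=5 new=(2,9) → blocked by [2,4]×[7,9], reject
11. q=(22,30) nearest=5 d=16 new=(11,17) → add node 10 parent=5 cost=18

Path: 0 1 2 3 4 5 10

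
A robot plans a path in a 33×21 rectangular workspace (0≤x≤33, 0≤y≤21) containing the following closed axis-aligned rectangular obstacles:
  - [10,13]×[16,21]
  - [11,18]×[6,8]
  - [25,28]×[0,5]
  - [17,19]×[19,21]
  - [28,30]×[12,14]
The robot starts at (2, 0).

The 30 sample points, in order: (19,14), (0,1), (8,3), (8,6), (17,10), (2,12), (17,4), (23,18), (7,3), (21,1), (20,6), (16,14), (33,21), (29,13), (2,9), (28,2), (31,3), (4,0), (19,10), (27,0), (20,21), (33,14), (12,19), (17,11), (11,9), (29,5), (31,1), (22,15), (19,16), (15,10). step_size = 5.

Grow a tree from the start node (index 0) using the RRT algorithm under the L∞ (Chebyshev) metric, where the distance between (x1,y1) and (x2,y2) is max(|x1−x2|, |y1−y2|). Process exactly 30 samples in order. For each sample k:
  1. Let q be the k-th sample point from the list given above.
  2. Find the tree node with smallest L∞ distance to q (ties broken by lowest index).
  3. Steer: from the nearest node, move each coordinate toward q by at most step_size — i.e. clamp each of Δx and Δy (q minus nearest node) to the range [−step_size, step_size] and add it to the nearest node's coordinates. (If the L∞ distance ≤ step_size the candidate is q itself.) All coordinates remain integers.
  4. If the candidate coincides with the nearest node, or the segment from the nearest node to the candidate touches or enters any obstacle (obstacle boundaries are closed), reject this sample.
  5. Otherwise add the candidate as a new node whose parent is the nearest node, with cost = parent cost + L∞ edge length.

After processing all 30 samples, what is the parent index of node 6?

Parent of node 6: 3

1. q=(19,14) nearest=0 d=17 new=(7,5) → add node 1 parent=0 cost=5
2. q=(0,1) nearest=0 d=2 new=(0,1) → add node 2 parent=0 cost=2
3. q=(8,3) nearest=1 d=2 new=(8,3) → add node 3 parent=1 cost=7
4. q=(8,6) nearest=1 d=1 new=(8,6) → add node 4 parent=1 cost=6
5. q=(17,10) nearest=3 d=9 new=(13,8) → blocked by [11,18]×[6,8], reject
6. q=(2,12) nearest=4 d=6 new=(3,11) → add node 5 parent=4 cost=11
7. q=(17,4) nearest=3 d=9 new=(13,4) → add node 6 parent=3 cost=12
8. q=(23,18) nearest=6 d=14 new=(18,9) → blocked by [11,18]×[6,8], reject
9. q=(7,3) nearest=3 d=1 new=(7,3) → add node 7 parent=3 cost=8
10. q=(21,1) nearest=6 d=8 new=(18,1) → add node 8 parent=6 cost=17
11. q=(20,6) nearest=8 d=5 new=(20,6) → add node 9 parent=8 cost=22
12. q=(16,14) nearest=4 d=8 new=(13,11) → add node 10 parent=4 cost=11
13. q=(33,21) nearest=9 d=15 new=(25,11) → add node 11 parent=9 cost=27
14. q=(29,13) nearest=11 d=4 new=(29,13) → blocked by [28,30]×[12,14], reject
15. q=(2,9) nearest=5 d=2 new=(2,9) → add node 12 parent=5 cost=13
16. q=(28,2) nearest=9 d=8 new=(25,2) → blocked by [25,28]×[0,5], reject
17. q=(31,3) nearest=11 d=8 new=(30,6) → add node 13 parent=11 cost=32
18. q=(4,0) nearest=0 d=2 new=(4,0) → add node 14 parent=0 cost=2
19. q=(19,10) nearest=9 d=4 new=(19,10) → add node 15 parent=9 cost=26
20. q=(27,0) nearest=13 d=6 new=(27,1) → blocked by [25,28]×[0,5], reject
21. q=(20,21) nearest=10 d=10 new=(18,16) → add node 16 parent=10 cost=16
22. q=(33,14) nearest=11 d=8 new=(30,14) → blocked by [28,30]×[12,14], reject
23. q=(12,19) nearest=16 d=6 new=(13,19) → blocked by [10,13]×[16,21], reject
24. q=(17,11) nearest=15 d=2 new=(17,11) → add node 17 parent=15 cost=28
25. q=(11,9) nearest=10 d=2 new=(11,9) → add node 18 parent=10 cost=13
26. q=(29,5) nearest=13 d=1 new=(29,5) → add node 19 parent=13 cost=33
27. q=(31,1) nearest=19 d=4 new=(31,1) → add node 20 parent=19 cost=37
28. q=(22,15) nearest=11 d=4 new=(22,15) → add node 21 parent=11 cost=31
29. q=(19,16) nearest=16 d=1 new=(19,16) → add node 22 parent=16 cost=17
30. q=(15,10) nearest=10 d=2 new=(15,10) → add node 23 parent=10 cost=13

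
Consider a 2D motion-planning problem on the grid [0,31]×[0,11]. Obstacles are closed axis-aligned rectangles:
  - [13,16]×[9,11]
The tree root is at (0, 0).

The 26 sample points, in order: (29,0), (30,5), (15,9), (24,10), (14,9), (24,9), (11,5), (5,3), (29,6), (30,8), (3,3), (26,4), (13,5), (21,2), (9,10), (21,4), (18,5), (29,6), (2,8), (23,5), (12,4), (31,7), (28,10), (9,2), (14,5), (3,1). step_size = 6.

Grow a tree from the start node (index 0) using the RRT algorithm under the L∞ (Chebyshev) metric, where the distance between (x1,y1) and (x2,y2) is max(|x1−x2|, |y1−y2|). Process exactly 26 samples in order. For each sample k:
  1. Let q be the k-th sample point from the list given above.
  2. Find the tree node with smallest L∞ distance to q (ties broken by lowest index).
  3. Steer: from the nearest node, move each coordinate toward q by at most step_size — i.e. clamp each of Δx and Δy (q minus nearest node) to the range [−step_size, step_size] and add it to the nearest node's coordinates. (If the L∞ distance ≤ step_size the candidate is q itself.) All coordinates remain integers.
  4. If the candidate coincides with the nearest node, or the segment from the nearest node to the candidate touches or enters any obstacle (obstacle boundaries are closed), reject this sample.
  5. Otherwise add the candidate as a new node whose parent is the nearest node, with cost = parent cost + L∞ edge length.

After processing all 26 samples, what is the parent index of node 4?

1. q=(29,0) nearest=0 d=29 new=(6,0) → add node 1 parent=0 cost=6
2. q=(30,5) nearest=1 d=24 new=(12,5) → add node 2 parent=1 cost=12
3. q=(15,9) nearest=2 d=4 new=(15,9) → blocked by [13,16]×[9,11], reject
4. q=(24,10) nearest=2 d=12 new=(18,10) → add node 3 parent=2 cost=18
5. q=(14,9) nearest=2 d=4 new=(14,9) → blocked by [13,16]×[9,11], reject
6. q=(24,9) nearest=3 d=6 new=(24,9) → add node 4 parent=3 cost=24
7. q=(11,5) nearest=2 d=1 new=(11,5) → add node 5 parent=2 cost=13
8. q=(5,3) nearest=1 d=3 new=(5,3) → add node 6 parent=1 cost=9
9. q=(29,6) nearest=4 d=5 new=(29,6) → add node 7 parent=4 cost=29
10. q=(30,8) nearest=7 d=2 new=(30,8) → add node 8 parent=7 cost=31
11. q=(3,3) nearest=6 d=2 new=(3,3) → add node 9 parent=6 cost=11
12. q=(26,4) nearest=7 d=3 new=(26,4) → add node 10 parent=7 cost=32
13. q=(13,5) nearest=2 d=1 new=(13,5) → add node 11 parent=2 cost=13
14. q=(21,2) nearest=10 d=5 new=(21,2) → add node 12 parent=10 cost=37
15. q=(9,10) nearest=2 d=5 new=(9,10) → add node 13 parent=2 cost=17
16. q=(21,4) nearest=12 d=2 new=(21,4) → add node 14 parent=12 cost=39
17. q=(18,5) nearest=12 d=3 new=(18,5) → add node 15 parent=12 cost=40
18. q=(29,6) nearest=7 d=0 → coincident, reject
19. q=(2,8) nearest=6 d=5 new=(2,8) → add node 16 parent=6 cost=14
20. q=(23,5) nearest=14 d=2 new=(23,5) → add node 17 parent=14 cost=41
21. q=(12,4) nearest=2 d=1 new=(12,4) → add node 18 parent=2 cost=13
22. q=(31,7) nearest=8 d=1 new=(31,7) → add node 19 parent=8 cost=32
23. q=(28,10) nearest=8 d=2 new=(28,10) → add node 20 parent=8 cost=33
24. q=(9,2) nearest=1 d=3 new=(9,2) → add node 21 parent=1 cost=9
25. q=(14,5) nearest=11 d=1 new=(14,5) → add node 22 parent=11 cost=14
26. q=(3,1) nearest=6 d=2 new=(3,1) → add node 23 parent=6 cost=11

Parent of node 4: 3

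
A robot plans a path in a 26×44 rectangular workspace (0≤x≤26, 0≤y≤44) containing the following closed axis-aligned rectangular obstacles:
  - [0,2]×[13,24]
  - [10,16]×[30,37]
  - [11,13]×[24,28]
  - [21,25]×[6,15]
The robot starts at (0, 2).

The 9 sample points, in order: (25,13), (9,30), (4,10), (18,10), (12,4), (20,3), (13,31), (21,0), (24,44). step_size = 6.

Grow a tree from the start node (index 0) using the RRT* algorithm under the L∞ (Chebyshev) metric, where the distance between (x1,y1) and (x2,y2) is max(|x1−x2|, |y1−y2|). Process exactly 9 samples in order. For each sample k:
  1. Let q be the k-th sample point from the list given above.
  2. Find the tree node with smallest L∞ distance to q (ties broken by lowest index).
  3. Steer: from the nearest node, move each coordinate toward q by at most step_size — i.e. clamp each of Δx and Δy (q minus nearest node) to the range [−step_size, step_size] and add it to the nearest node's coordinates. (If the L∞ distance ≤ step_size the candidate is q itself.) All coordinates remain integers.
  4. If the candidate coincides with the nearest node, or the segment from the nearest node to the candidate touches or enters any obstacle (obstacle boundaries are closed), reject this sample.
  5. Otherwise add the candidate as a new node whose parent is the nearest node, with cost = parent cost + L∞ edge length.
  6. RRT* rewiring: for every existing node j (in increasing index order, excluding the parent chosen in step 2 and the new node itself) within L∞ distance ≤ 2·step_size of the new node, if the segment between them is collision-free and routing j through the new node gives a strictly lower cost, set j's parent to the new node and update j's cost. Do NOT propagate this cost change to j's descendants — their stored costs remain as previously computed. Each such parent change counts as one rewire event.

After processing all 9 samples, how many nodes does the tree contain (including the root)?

Node count: 10

1. q=(25,13) nearest=0 d=25 new=(6,8) → add node 1 parent=0 cost=6
2. q=(9,30) nearest=1 d=22 new=(9,14) → add node 2 parent=1 cost=12
3. q=(4,10) nearest=1 d=2 new=(4,10) → add node 3 parent=1 cost=8
4. q=(18,10) nearest=2 d=9 new=(15,10) → add node 4 parent=2 cost=18
5. q=(12,4) nearest=1 d=6 new=(12,4) → add node 5 parent=1 cost=12
6. q=(20,3) nearest=4 d=7 new=(20,4) → add node 6 parent=4 cost=24
7. q=(13,31) nearest=2 d=17 new=(13,20) → add node 7 parent=2 cost=18
8. q=(21,0) nearest=6 d=4 new=(21,0) → add node 8 parent=6 cost=28
9. q=(24,44) nearest=7 d=24 new=(19,26) → add node 9 parent=7 cost=24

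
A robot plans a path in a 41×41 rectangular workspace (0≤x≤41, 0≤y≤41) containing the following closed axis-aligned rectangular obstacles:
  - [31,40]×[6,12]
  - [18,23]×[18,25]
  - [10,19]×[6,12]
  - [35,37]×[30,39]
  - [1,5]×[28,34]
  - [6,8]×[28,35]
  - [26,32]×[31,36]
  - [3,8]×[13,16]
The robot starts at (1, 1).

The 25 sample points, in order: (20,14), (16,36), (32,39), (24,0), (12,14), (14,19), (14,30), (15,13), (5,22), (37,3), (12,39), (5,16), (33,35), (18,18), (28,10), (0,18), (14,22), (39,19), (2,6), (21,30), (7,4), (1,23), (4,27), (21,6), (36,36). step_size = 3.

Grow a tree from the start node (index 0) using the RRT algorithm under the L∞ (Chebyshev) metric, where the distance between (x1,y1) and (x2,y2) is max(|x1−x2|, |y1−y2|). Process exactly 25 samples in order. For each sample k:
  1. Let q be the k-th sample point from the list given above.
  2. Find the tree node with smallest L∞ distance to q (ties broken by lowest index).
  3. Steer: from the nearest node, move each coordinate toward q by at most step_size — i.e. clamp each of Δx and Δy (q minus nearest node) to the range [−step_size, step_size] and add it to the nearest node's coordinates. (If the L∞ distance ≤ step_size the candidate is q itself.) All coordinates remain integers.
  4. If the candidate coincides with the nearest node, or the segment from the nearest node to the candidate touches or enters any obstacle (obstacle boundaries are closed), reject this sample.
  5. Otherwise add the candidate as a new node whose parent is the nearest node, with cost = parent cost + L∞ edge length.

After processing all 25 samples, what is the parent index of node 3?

Parent of node 3: 2

1. q=(20,14) nearest=0 d=19 new=(4,4) → add node 1 parent=0 cost=3
2. q=(16,36) nearest=1 d=32 new=(7,7) → add node 2 parent=1 cost=6
3. q=(32,39) nearest=2 d=32 new=(10,10) → blocked by [10,19]×[6,12], reject
4. q=(24,0) nearest=2 d=17 new=(10,4) → add node 3 parent=2 cost=9
5. q=(12,14) nearest=2 d=7 new=(10,10) → blocked by [10,19]×[6,12], reject
6. q=(14,19) nearest=2 d=12 new=(10,10) → blocked by [10,19]×[6,12], reject
7. q=(14,30) nearest=2 d=23 new=(10,10) → blocked by [10,19]×[6,12], reject
8. q=(15,13) nearest=2 d=8 new=(10,10) → blocked by [10,19]×[6,12], reject
9. q=(5,22) nearest=2 d=15 new=(5,10) → add node 4 parent=2 cost=9
10. q=(37,3) nearest=3 d=27 new=(13,3) → add node 5 parent=3 cost=12
11. q=(12,39) nearest=4 d=29 new=(8,13) → blocked by [3,8]×[13,16], reject
12. q=(5,16) nearest=4 d=6 new=(5,13) → blocked by [3,8]×[13,16], reject
13. q=(33,35) nearest=2 d=28 new=(10,10) → blocked by [10,19]×[6,12], reject
14. q=(18,18) nearest=2 d=11 new=(10,10) → blocked by [10,19]×[6,12], reject
15. q=(28,10) nearest=5 d=15 new=(16,6) → blocked by [10,19]×[6,12], reject
16. q=(0,18) nearest=4 d=8 new=(2,13) → add node 6 parent=4 cost=12
17. q=(14,22) nearest=4 d=12 new=(8,13) → blocked by [3,8]×[13,16], reject
18. q=(39,19) nearest=5 d=26 new=(16,6) → blocked by [10,19]×[6,12], reject
19. q=(2,6) nearest=1 d=2 new=(2,6) → add node 7 parent=1 cost=5
20. q=(21,30) nearest=6 d=19 new=(5,16) → blocked by [3,8]×[13,16], reject
21. q=(7,4) nearest=1 d=3 new=(7,4) → add node 8 parent=1 cost=6
22. q=(1,23) nearest=6 d=10 new=(1,16) → add node 9 parent=6 cost=15
23. q=(4,27) nearest=9 d=11 new=(4,19) → add node 10 parent=9 cost=18
24. q=(21,6) nearest=5 d=8 new=(16,6) → blocked by [10,19]×[6,12], reject
25. q=(36,36) nearest=2 d=29 new=(10,10) → blocked by [10,19]×[6,12], reject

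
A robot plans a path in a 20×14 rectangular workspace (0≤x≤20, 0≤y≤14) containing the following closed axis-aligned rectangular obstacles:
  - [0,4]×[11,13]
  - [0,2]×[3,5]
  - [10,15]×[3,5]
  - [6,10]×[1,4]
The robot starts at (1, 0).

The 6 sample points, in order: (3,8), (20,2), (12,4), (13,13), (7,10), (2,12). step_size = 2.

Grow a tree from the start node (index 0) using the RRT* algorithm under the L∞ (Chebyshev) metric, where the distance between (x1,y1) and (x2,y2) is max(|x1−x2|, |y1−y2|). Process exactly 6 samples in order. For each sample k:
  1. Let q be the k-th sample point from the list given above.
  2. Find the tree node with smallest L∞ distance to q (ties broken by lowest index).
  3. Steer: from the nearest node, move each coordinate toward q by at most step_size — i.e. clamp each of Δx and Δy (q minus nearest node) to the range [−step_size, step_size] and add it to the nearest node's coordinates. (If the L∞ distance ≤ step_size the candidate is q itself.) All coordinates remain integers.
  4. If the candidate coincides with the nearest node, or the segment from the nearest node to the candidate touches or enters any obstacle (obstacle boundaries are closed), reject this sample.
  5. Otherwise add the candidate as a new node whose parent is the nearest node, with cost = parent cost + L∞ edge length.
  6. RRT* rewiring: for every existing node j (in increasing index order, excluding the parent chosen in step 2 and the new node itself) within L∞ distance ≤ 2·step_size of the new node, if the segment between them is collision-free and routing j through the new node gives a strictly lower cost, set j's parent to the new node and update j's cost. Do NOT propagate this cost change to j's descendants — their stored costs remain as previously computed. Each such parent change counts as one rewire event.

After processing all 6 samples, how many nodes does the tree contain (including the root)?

1. q=(3,8) nearest=0 d=8 new=(3,2) → add node 1 parent=0 cost=2
2. q=(20,2) nearest=1 d=17 new=(5,2) → add node 2 parent=1 cost=4
3. q=(12,4) nearest=2 d=7 new=(7,4) → blocked by [6,10]×[1,4], reject
4. q=(13,13) nearest=1 d=11 new=(5,4) → add node 3 parent=1 cost=4
5. q=(7,10) nearest=3 d=6 new=(7,6) → add node 4 parent=3 cost=6
6. q=(2,12) nearest=4 d=6 new=(5,8) → add node 5 parent=4 cost=8

Node count: 6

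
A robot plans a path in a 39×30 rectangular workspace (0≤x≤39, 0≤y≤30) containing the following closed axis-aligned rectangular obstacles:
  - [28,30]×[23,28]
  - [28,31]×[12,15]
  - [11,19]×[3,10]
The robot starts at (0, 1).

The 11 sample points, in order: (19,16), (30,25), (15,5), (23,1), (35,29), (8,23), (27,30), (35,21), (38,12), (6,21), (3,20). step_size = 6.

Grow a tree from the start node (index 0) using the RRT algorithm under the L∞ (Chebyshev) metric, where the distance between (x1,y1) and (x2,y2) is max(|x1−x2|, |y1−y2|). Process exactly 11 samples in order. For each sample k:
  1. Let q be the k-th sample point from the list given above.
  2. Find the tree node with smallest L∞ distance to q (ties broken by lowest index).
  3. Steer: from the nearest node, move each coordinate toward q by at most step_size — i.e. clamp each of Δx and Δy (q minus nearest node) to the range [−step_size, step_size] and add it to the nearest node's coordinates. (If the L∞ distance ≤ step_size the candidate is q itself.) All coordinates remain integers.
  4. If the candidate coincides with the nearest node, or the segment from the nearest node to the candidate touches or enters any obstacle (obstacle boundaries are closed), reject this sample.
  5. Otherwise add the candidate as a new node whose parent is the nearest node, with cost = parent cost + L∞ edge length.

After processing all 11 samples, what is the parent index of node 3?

Parent of node 3: 2

1. q=(19,16) nearest=0 d=19 new=(6,7) → add node 1 parent=0 cost=6
2. q=(30,25) nearest=1 d=24 new=(12,13) → add node 2 parent=1 cost=12
3. q=(15,5) nearest=2 d=8 new=(15,7) → blocked by [11,19]×[3,10], reject
4. q=(23,1) nearest=2 d=12 new=(18,7) → blocked by [11,19]×[3,10], reject
5. q=(35,29) nearest=2 d=23 new=(18,19) → add node 3 parent=2 cost=18
6. q=(8,23) nearest=2 d=10 new=(8,19) → add node 4 parent=2 cost=18
7. q=(27,30) nearest=3 d=11 new=(24,25) → add node 5 parent=3 cost=24
8. q=(35,21) nearest=5 d=11 new=(30,21) → add node 6 parent=5 cost=30
9. q=(38,12) nearest=6 d=9 new=(36,15) → add node 7 parent=6 cost=36
10. q=(6,21) nearest=4 d=2 new=(6,21) → add node 8 parent=4 cost=20
11. q=(3,20) nearest=8 d=3 new=(3,20) → add node 9 parent=8 cost=23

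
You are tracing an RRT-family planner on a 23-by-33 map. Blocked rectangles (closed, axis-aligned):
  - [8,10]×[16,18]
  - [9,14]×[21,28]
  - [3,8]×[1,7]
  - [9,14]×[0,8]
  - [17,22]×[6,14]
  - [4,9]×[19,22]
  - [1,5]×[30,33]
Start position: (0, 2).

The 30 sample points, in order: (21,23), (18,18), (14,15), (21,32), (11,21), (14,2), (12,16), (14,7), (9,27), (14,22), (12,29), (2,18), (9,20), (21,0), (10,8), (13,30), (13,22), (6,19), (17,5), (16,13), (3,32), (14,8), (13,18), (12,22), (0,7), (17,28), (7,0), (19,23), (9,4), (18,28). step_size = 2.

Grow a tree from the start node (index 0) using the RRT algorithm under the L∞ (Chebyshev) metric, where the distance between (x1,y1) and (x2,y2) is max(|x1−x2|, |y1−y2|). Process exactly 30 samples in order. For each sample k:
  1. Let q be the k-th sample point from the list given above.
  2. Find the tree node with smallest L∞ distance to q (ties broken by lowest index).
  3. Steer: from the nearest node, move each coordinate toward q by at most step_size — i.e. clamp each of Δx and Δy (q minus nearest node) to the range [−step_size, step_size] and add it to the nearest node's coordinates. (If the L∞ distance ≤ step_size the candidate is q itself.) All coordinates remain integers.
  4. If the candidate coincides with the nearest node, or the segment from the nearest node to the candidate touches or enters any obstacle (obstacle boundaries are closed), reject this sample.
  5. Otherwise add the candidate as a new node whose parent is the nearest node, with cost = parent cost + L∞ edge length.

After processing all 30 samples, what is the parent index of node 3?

Parent of node 3: 2

1. q=(21,23) nearest=0 d=21 new=(2,4) → add node 1 parent=0 cost=2
2. q=(18,18) nearest=1 d=16 new=(4,6) → blocked by [3,8]×[1,7], reject
3. q=(14,15) nearest=1 d=12 new=(4,6) → blocked by [3,8]×[1,7], reject
4. q=(21,32) nearest=1 d=28 new=(4,6) → blocked by [3,8]×[1,7], reject
5. q=(11,21) nearest=1 d=17 new=(4,6) → blocked by [3,8]×[1,7], reject
6. q=(14,2) nearest=1 d=12 new=(4,2) → blocked by [3,8]×[1,7], reject
7. q=(12,16) nearest=1 d=12 new=(4,6) → blocked by [3,8]×[1,7], reject
8. q=(14,7) nearest=1 d=12 new=(4,6) → blocked by [3,8]×[1,7], reject
9. q=(9,27) nearest=1 d=23 new=(4,6) → blocked by [3,8]×[1,7], reject
10. q=(14,22) nearest=1 d=18 new=(4,6) → blocked by [3,8]×[1,7], reject
11. q=(12,29) nearest=1 d=25 new=(4,6) → blocked by [3,8]×[1,7], reject
12. q=(2,18) nearest=1 d=14 new=(2,6) → add node 2 parent=1 cost=4
13. q=(9,20) nearest=2 d=14 new=(4,8) → blocked by [3,8]×[1,7], reject
14. q=(21,0) nearest=1 d=19 new=(4,2) → blocked by [3,8]×[1,7], reject
15. q=(10,8) nearest=1 d=8 new=(4,6) → blocked by [3,8]×[1,7], reject
16. q=(13,30) nearest=2 d=24 new=(4,8) → blocked by [3,8]×[1,7], reject
17. q=(13,22) nearest=2 d=16 new=(4,8) → blocked by [3,8]×[1,7], reject
18. q=(6,19) nearest=2 d=13 new=(4,8) → blocked by [3,8]×[1,7], reject
19. q=(17,5) nearest=1 d=15 new=(4,5) → blocked by [3,8]×[1,7], reject
20. q=(16,13) nearest=1 d=14 new=(4,6) → blocked by [3,8]×[1,7], reject
21. q=(3,32) nearest=2 d=26 new=(3,8) → add node 3 parent=2 cost=6
22. q=(14,8) nearest=3 d=11 new=(5,8) → add node 4 parent=3 cost=8
23. q=(13,18) nearest=3 d=10 new=(5,10) → add node 5 parent=3 cost=8
24. q=(12,22) nearest=5 d=12 new=(7,12) → add node 6 parent=5 cost=10
25. q=(0,7) nearest=2 d=2 new=(0,7) → add node 7 parent=2 cost=6
26. q=(17,28) nearest=6 d=16 new=(9,14) → add node 8 parent=6 cost=12
27. q=(7,0) nearest=1 d=5 new=(4,2) → blocked by [3,8]×[1,7], reject
28. q=(19,23) nearest=8 d=10 new=(11,16) → add node 9 parent=8 cost=14
29. q=(9,4) nearest=4 d=4 new=(7,6) → blocked by [3,8]×[1,7], reject
30. q=(18,28) nearest=9 d=12 new=(13,18) → add node 10 parent=9 cost=16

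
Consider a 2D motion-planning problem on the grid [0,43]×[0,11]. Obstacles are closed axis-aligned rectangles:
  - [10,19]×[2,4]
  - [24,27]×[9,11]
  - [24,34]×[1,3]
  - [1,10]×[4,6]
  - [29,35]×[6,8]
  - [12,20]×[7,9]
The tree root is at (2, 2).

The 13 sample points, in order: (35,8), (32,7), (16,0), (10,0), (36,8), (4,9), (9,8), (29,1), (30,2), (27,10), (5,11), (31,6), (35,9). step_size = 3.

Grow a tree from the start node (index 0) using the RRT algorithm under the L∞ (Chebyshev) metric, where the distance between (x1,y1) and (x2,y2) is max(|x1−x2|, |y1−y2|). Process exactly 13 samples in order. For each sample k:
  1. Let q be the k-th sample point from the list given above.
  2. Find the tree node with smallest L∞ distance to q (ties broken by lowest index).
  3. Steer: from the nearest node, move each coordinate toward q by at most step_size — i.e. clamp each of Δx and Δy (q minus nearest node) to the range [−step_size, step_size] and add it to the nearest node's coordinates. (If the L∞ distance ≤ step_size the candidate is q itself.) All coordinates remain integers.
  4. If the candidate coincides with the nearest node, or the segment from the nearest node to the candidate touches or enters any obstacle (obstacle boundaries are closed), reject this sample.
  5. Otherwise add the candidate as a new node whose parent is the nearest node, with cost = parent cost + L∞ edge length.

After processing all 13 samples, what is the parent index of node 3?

Parent of node 3: 2

1. q=(35,8) nearest=0 d=33 new=(5,5) → blocked by [1,10]×[4,6], reject
2. q=(32,7) nearest=0 d=30 new=(5,5) → blocked by [1,10]×[4,6], reject
3. q=(16,0) nearest=0 d=14 new=(5,0) → add node 1 parent=0 cost=3
4. q=(10,0) nearest=1 d=5 new=(8,0) → add node 2 parent=1 cost=6
5. q=(36,8) nearest=2 d=28 new=(11,3) → blocked by [10,19]×[2,4], reject
6. q=(4,9) nearest=0 d=7 new=(4,5) → blocked by [1,10]×[4,6], reject
7. q=(9,8) nearest=0 d=7 new=(5,5) → blocked by [1,10]×[4,6], reject
8. q=(29,1) nearest=2 d=21 new=(11,1) → add node 3 parent=2 cost=9
9. q=(30,2) nearest=3 d=19 new=(14,2) → blocked by [10,19]×[2,4], reject
10. q=(27,10) nearest=3 d=16 new=(14,4) → blocked by [10,19]×[2,4], reject
11. q=(5,11) nearest=0 d=9 new=(5,5) → blocked by [1,10]×[4,6], reject
12. q=(31,6) nearest=3 d=20 new=(14,4) → blocked by [10,19]×[2,4], reject
13. q=(35,9) nearest=3 d=24 new=(14,4) → blocked by [10,19]×[2,4], reject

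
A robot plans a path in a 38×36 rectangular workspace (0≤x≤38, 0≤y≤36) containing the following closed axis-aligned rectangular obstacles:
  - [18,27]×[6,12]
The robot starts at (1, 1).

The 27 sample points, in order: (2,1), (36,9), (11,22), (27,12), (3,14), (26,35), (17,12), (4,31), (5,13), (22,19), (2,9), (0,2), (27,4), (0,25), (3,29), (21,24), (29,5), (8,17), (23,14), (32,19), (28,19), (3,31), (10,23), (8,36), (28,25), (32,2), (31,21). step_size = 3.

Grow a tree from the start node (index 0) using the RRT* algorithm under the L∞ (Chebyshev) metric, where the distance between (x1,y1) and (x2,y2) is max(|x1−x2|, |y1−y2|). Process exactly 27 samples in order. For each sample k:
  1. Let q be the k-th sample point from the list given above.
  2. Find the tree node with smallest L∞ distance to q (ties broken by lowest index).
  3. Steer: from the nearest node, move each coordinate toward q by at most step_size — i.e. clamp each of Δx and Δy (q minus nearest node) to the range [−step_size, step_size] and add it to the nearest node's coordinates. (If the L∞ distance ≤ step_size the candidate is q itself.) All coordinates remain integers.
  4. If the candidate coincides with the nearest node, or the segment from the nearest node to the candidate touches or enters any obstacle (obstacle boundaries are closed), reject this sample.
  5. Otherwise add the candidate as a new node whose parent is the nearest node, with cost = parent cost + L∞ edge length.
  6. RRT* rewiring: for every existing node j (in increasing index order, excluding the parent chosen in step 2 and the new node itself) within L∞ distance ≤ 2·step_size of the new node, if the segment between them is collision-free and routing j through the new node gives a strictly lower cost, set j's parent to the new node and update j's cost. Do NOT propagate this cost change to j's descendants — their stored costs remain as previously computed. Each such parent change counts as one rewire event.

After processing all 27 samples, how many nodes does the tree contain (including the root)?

1. q=(2,1) nearest=0 d=1 new=(2,1) → add node 1 parent=0 cost=1
2. q=(36,9) nearest=1 d=34 new=(5,4) → add node 2 parent=1 cost=4
3. q=(11,22) nearest=2 d=18 new=(8,7) → add node 3 parent=2 cost=7
4. q=(27,12) nearest=3 d=19 new=(11,10) → add node 4 parent=3 cost=10
5. q=(3,14) nearest=3 d=7 new=(5,10) → add node 5 parent=3 cost=10
6. q=(26,35) nearest=4 d=25 new=(14,13) → add node 6 parent=4 cost=13
7. q=(17,12) nearest=6 d=3 new=(17,12) → add node 7 parent=6 cost=16
8. q=(4,31) nearest=6 d=18 new=(11,16) → add node 8 parent=6 cost=16
9. q=(5,13) nearest=5 d=3 new=(5,13) → add node 9 parent=5 cost=13
10. q=(22,19) nearest=7 d=7 new=(20,15) → add node 10 parent=7 cost=19
11. q=(2,9) nearest=5 d=3 new=(2,9) → add node 11 parent=5 cost=13
12. q=(0,2) nearest=0 d=1 new=(0,2) → add node 12 parent=0 cost=1
13. q=(27,4) nearest=7 d=10 new=(20,9) → blocked by [18,27]×[6,12], reject
14. q=(0,25) nearest=8 d=11 new=(8,19) → add node 13 parent=8 cost=19
15. q=(3,29) nearest=13 d=10 new=(5,22) → add node 14 parent=13 cost=22
16. q=(21,24) nearest=10 d=9 new=(21,18) → add node 15 parent=10 cost=22
17. q=(29,5) nearest=10 d=10 new=(23,12) → blocked by [18,27]×[6,12], reject
18. q=(8,17) nearest=13 d=2 new=(8,17) → add node 16 parent=13 cost=21
19. q=(23,14) nearest=10 d=3 new=(23,14) → add node 17 parent=10 cost=22
20. q=(32,19) nearest=17 d=9 new=(26,17) → add node 18 parent=17 cost=25
21. q=(28,19) nearest=18 d=2 new=(28,19) → add node 19 parent=18 cost=27
22. q=(3,31) nearest=14 d=9 new=(3,25) → add node 20 parent=14 cost=25
23. q=(10,23) nearest=13 d=4 new=(10,22) → add node 21 parent=13 cost=22
24. q=(8,36) nearest=20 d=11 new=(6,28) → add node 22 parent=20 cost=28
25. q=(28,25) nearest=19 d=6 new=(28,22) → add node 23 parent=19 cost=30
26. q=(32,2) nearest=17 d=12 new=(26,11) → blocked by [18,27]×[6,12], reject
27. q=(31,21) nearest=19 d=3 new=(31,21) → add node 24 parent=19 cost=30

Node count: 25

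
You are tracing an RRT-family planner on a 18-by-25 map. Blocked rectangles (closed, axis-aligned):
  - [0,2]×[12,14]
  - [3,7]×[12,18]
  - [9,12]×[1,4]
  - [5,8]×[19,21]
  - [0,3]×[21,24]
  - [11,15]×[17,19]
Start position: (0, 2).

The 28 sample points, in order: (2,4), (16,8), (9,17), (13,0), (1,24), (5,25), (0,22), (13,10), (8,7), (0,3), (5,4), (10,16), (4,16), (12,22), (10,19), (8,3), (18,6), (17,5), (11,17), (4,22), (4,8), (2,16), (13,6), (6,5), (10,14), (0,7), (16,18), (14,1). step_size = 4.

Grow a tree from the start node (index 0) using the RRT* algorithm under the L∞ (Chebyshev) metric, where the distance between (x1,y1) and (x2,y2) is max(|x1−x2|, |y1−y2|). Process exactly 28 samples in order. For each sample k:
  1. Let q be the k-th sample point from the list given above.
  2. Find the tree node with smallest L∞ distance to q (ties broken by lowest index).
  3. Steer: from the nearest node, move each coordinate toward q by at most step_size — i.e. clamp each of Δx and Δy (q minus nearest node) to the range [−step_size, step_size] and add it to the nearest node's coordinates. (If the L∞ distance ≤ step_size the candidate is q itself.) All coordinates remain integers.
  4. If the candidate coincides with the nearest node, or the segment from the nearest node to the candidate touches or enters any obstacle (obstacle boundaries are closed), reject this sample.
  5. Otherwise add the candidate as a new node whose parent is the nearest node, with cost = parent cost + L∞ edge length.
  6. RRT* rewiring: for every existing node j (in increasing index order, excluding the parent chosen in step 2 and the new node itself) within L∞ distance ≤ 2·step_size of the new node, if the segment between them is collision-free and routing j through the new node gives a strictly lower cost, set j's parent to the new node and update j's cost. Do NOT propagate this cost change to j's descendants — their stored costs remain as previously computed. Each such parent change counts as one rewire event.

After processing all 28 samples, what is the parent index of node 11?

1. q=(2,4) nearest=0 d=2 new=(2,4) → add node 1 parent=0 cost=2
2. q=(16,8) nearest=1 d=14 new=(6,8) → add node 2 parent=1 cost=6
3. q=(9,17) nearest=2 d=9 new=(9,12) → add node 3 parent=2 cost=10
4. q=(13,0) nearest=2 d=8 new=(10,4) → blocked by [9,12]×[1,4], reject
5. q=(1,24) nearest=3 d=12 new=(5,16) → blocked by [3,7]×[12,18], reject
6. q=(5,25) nearest=3 d=13 new=(5,16) → blocked by [3,7]×[12,18], reject
7. q=(0,22) nearest=3 d=10 new=(5,16) → blocked by [3,7]×[12,18], reject
8. q=(13,10) nearest=3 d=4 new=(13,10) → add node 4 parent=3 cost=14
9. q=(8,7) nearest=2 d=2 new=(8,7) → add node 5 parent=2 cost=8; rewire 4→5 (13<14)
10. q=(0,3) nearest=0 d=1 new=(0,3) → add node 6 parent=0 cost=1
11. q=(5,4) nearest=1 d=3 new=(5,4) → add node 7 parent=1 cost=5
12. q=(10,16) nearest=3 d=4 new=(10,16) → add node 8 parent=3 cost=14
13. q=(4,16) nearest=3 d=5 new=(5,16) → blocked by [3,7]×[12,18], reject
14. q=(12,22) nearest=8 d=6 new=(12,20) → blocked by [11,15]×[17,19], reject
15. q=(10,19) nearest=8 d=3 new=(10,19) → add node 9 parent=8 cost=17
16. q=(8,3) nearest=7 d=3 new=(8,3) → add node 10 parent=7 cost=8
17. q=(18,6) nearest=4 d=5 new=(17,6) → add node 11 parent=4 cost=17
18. q=(17,5) nearest=11 d=1 new=(17,5) → add node 12 parent=11 cost=18
19. q=(11,17) nearest=8 d=1 new=(11,17) → blocked by [11,15]×[17,19], reject
20. q=(4,22) nearest=8 d=6 new=(6,20) → blocked by [5,8]×[19,21], reject
21. q=(4,8) nearest=2 d=2 new=(4,8) → add node 13 parent=2 cost=8
22. q=(2,16) nearest=3 d=7 new=(5,16) → blocked by [3,7]×[12,18], reject
23. q=(13,6) nearest=4 d=4 new=(13,6) → add node 14 parent=4 cost=17
24. q=(6,5) nearest=7 d=1 new=(6,5) → add node 15 parent=7 cost=6; rewire 14→15 (13<17)
25. q=(10,14) nearest=3 d=2 new=(10,14) → add node 16 parent=3 cost=12
26. q=(0,7) nearest=1 d=3 new=(0,7) → add node 17 parent=1 cost=5
27. q=(16,18) nearest=8 d=6 new=(14,18) → blocked by [11,15]×[17,19], reject
28. q=(14,1) nearest=12 d=4 new=(14,1) → add node 18 parent=12 cost=22

Parent of node 11: 4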